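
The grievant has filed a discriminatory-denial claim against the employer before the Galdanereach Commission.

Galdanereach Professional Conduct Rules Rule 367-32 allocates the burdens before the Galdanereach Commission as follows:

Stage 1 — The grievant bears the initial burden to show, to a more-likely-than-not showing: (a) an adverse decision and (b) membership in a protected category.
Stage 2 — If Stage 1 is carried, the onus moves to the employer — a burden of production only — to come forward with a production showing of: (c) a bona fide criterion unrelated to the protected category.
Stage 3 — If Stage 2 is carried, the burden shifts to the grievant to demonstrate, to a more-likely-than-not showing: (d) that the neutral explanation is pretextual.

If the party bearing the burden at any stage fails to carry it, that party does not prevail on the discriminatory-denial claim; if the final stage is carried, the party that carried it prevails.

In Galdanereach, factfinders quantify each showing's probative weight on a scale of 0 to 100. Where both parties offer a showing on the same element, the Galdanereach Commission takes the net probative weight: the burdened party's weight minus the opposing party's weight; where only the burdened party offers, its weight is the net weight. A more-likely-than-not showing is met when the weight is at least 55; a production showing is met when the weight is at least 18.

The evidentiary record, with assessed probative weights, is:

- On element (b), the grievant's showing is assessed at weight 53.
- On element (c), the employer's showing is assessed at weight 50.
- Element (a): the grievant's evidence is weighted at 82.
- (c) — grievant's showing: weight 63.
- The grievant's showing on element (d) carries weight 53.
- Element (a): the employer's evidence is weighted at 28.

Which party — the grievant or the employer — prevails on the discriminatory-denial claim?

Stage 1 — burden on grievant; standard: a more-likely-than-not showing (weight is at least 55).
    (a): 82 − 28 = 54 < 55 [not met]
    (b): 53 < 55 [not met]
  Not every element is met, so the grievant fails to carry Stage 1.
The analysis ends at Stage 1; the employer prevails.

employer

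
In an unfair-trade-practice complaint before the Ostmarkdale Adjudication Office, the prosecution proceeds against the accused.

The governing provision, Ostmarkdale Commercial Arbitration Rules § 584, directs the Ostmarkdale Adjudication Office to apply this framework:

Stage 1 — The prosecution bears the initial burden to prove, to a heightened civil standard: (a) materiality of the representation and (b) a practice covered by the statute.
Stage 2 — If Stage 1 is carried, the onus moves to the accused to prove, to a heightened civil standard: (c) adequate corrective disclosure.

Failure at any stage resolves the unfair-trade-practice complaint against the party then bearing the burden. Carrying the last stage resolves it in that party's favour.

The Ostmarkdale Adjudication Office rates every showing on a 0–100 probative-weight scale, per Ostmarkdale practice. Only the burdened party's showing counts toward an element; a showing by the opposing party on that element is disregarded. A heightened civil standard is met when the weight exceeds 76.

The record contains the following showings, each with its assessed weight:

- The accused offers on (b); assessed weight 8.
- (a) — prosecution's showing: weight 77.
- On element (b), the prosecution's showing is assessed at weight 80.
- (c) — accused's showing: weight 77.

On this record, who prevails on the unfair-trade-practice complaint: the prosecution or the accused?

accused

At Stage 1 the prosecution must meet a heightened civil standard (weight exceeds 76): on (a) the weight is 77, > 76, so (a) meets the standard; on (b) the weight is 80 (the accused's 8 is given no effect), > 76, so (b) meets the standard.
  All elements met. The burden passes to the accused.
At Stage 2 the accused must meet a heightened civil standard (weight exceeds 76): on (c) the weight is 77, > 76, so (c) meets the standard.
  The accused carries the last stage.
All stages carried — the accused prevails.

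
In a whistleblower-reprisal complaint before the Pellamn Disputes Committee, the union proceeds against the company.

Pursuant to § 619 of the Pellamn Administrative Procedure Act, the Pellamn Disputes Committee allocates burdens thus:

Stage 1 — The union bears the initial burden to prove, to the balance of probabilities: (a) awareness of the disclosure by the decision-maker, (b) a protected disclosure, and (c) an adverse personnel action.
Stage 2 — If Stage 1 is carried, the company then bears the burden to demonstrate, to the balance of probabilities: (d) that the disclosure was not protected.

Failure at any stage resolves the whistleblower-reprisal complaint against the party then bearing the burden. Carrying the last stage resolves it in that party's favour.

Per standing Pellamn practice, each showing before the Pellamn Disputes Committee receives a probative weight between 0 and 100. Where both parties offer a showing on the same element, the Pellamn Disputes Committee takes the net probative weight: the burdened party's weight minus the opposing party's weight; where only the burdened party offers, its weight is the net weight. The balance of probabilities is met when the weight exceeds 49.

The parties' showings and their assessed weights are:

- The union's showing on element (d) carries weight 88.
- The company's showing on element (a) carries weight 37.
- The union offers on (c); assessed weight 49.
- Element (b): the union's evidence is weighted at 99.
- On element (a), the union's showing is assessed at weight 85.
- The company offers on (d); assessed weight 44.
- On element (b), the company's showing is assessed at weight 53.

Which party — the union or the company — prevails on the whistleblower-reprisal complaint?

company

Stage 1 — burden on union; standard: the balance of probabilities (weight exceeds 49).
    (a): 85 − 37 = 48 ≤ 49 [not met]
    (b): 99 − 53 = 46 ≤ 49 [not met]
    (c): 49 ≤ 49 [not met]
  The union does not carry Stage 1.
So the company prevails.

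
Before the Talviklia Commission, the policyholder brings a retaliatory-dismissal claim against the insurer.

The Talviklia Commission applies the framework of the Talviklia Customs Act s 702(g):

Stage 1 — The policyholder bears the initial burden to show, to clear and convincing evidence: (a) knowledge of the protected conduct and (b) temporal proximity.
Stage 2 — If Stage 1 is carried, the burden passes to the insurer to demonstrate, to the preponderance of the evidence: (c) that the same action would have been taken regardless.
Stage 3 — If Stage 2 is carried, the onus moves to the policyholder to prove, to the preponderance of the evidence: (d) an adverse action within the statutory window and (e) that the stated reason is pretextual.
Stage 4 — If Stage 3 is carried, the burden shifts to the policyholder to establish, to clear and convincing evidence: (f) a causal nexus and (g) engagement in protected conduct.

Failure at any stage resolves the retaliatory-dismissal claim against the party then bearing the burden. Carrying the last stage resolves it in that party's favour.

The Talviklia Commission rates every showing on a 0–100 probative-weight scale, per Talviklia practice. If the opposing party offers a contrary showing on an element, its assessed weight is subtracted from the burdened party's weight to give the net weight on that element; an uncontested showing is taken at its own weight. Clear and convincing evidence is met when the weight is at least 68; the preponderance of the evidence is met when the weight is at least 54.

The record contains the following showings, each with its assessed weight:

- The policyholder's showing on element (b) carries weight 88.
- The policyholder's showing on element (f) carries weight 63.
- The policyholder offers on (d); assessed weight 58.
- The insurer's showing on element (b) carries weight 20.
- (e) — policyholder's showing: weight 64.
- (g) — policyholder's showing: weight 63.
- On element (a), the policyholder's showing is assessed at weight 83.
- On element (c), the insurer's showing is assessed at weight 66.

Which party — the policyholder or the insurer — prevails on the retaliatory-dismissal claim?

Stage 1 — burden on policyholder; standard: clear and convincing evidence (weight is at least 68).
    (a): 83 ≥ 68 [met]
    (b): 88 − 20 = 68 ≥ 68 [met]
  The policyholder carries Stage 1; the insurer now bears the burden.
Stage 2 — burden on insurer; standard: the preponderance of the evidence (weight is at least 54).
    (c): 66 ≥ 54 [met]
  Stage 2 carried; the burden shifts to the policyholder.
Stage 3 — burden on policyholder; standard: the preponderance of the evidence (weight is at least 54).
    (d): 58 ≥ 54 [met]
    (e): 64 ≥ 54 [met]
  All elements met. The policyholder retains the burden for Stage 4.
Stage 4 — burden on policyholder; standard: clear and convincing evidence (weight is at least 68).
    (f): 63 < 68 [not met]
    (g): 63 < 68 [not met]
  Stage 4 not carried; the policyholder fails its burden.
So the insurer prevails.

insurer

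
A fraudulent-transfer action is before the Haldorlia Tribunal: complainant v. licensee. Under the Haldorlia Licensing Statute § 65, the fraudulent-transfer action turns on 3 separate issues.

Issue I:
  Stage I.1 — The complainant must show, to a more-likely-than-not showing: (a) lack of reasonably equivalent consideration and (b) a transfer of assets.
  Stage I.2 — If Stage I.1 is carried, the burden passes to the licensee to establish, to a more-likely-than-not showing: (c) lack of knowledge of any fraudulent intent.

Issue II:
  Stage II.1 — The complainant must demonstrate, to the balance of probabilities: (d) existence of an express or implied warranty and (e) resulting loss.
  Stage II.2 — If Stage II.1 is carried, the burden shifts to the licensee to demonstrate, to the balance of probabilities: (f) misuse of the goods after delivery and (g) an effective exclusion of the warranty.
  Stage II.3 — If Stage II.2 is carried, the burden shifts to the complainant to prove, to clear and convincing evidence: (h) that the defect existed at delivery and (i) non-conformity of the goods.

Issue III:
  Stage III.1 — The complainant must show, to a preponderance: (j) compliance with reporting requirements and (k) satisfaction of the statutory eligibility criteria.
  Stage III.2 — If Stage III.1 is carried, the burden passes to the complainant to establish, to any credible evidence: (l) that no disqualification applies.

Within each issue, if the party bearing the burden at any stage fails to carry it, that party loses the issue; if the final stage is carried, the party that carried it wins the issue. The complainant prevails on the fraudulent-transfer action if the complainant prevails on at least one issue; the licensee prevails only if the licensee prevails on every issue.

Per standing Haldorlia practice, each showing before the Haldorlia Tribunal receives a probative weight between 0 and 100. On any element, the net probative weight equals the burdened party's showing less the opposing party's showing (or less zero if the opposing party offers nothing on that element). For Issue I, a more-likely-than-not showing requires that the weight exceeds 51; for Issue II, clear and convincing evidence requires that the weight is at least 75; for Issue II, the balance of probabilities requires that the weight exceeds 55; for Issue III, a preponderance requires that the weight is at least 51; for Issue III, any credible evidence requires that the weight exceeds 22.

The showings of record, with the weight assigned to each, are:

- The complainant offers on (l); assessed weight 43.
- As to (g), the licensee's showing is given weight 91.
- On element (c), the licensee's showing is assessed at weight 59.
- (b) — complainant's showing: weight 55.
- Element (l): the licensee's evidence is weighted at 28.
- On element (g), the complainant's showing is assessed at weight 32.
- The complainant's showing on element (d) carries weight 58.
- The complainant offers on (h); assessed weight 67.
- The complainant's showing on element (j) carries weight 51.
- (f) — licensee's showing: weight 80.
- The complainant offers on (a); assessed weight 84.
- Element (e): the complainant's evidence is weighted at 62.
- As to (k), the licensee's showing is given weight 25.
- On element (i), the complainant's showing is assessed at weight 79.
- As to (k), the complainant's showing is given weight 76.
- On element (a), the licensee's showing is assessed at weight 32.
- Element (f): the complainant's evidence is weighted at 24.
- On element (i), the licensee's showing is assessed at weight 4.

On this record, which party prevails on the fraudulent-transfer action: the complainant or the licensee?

licensee

— Issue I —
Stage I.1 — burden on complainant; standard: a more-likely-than-not showing (weight exceeds 51).
    (a): 84 − 32 = 52 > 51 [met]
    (b): 55 > 51 [met]
  Stage I.1 carried; the burden shifts to the licensee.
Stage I.2 — burden on licensee; standard: a more-likely-than-not showing (weight exceeds 51).
    (c): 59 > 51 [met]
  Stage I.2 carried; the final stage is satisfied.
Every stage carried; the licensee prevails on this issue.
— Issue II —
At Stage II.1 the complainant must meet the balance of probabilities (weight exceeds 55): on (d) the weight is 58, > 55, so (d) meets the standard; on (e) the weight is 62, > 55, so (e) meets the standard.
  The complainant carries Stage II.1; the licensee now bears the burden.
At Stage II.2 the licensee must meet the balance of probabilities (weight exceeds 55): on (f) the weight is 80 less the opposing 24 gives net 56, > 55, so (f) meets the standard; on (g) the weight is 91 less the opposing 32 gives net 59, > 55, so (g) meets the standard.
  The licensee carries Stage II.2; the complainant now bears the burden.
At Stage II.3 the complainant must meet clear and convincing evidence (weight is at least 75): on (h) the weight is 67, < 75, so (h) does not meet the standard; on (i) the weight is 79 less the opposing 4 gives net 75, which does reach 75, so (i) meets the standard.
  Stage II.3 not carried; the complainant fails its burden.
The licensee prevails on this issue.
— Issue III —
At Stage III.1 the complainant must meet a preponderance (weight is at least 51): on (j) the weight is 51, ≥ 51, so (j) meets the standard; on (k) the weight is 76 less the opposing 25 gives net 51, ≥ 51, so (k) meets the standard.
  All elements met. The complainant retains the burden for Stage III.2.
At Stage III.2 the complainant must meet any credible evidence (weight exceeds 22): on (l) the weight is 43 less the opposing 28 gives net 15, ≤ 22, so (l) does not meet the standard.
  Not every element is met, so the complainant fails to carry Stage III.2.
So the licensee prevails on this issue.
Per-issue: Issue I → licensee; Issue II → licensee; Issue III → licensee. The complainant must prevail on at least one issue; overall, the licensee prevails.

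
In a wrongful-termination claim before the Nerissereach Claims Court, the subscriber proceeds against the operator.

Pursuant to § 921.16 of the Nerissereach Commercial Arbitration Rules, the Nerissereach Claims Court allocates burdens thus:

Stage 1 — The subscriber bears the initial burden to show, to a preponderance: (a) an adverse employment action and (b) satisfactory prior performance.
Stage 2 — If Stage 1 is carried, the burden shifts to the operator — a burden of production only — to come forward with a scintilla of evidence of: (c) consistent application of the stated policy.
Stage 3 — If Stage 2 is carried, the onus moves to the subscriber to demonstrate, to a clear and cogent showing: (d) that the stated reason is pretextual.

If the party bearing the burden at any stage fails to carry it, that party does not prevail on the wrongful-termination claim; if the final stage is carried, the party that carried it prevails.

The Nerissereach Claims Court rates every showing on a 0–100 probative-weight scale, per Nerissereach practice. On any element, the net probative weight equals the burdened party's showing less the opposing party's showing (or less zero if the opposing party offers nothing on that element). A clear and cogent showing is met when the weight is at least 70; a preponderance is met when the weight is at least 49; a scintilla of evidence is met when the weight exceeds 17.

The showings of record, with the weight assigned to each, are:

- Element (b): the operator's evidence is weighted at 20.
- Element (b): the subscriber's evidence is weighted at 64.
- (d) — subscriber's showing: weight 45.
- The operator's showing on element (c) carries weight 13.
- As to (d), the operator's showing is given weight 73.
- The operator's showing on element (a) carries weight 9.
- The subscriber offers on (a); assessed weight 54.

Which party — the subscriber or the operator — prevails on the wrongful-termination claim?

operator

Stage 1 (subscriber, a preponderance, weight is at least 49): (a) net 54−9=45 < 49 — fails; (b) net 64−20=44 < 49 — fails.
  Not every element is met, so the subscriber fails to carry Stage 1.
So the operator prevails.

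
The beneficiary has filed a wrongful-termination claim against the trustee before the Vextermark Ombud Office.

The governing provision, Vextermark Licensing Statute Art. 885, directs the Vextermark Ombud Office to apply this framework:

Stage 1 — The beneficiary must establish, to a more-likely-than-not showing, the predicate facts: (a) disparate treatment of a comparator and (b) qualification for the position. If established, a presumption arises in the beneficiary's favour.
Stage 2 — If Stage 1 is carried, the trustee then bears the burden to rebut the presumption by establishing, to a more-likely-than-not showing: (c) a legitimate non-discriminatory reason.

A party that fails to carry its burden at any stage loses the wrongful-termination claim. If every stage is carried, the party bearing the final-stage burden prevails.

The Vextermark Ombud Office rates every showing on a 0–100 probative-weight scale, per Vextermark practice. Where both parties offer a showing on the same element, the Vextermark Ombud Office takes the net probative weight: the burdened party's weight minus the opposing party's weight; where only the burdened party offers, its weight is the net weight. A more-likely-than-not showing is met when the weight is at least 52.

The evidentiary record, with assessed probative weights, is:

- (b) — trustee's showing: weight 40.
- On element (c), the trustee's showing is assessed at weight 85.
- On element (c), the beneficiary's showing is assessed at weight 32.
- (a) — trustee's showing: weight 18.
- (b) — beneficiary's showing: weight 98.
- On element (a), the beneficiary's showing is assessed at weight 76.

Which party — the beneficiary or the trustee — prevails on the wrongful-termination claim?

trustee

At Stage 1 the beneficiary must meet a more-likely-than-not showing (weight is at least 52): on (a) the weight is 76 less the opposing 18 gives net 58, which does reach 52, so (a) meets the standard; on (b) the weight is 98 less the opposing 40 gives net 58, ≥ 52, so (b) meets the standard.
  Stage 1 carried; the burden shifts to the trustee.
At Stage 2 the trustee must meet a more-likely-than-not showing (weight is at least 52): on (c) the weight is 85 less the opposing 32 gives net 53, ≥ 52, so (c) meets the standard.
  Stage 2 carried; the final stage is satisfied.
With every stage satisfied, the trustee prevails.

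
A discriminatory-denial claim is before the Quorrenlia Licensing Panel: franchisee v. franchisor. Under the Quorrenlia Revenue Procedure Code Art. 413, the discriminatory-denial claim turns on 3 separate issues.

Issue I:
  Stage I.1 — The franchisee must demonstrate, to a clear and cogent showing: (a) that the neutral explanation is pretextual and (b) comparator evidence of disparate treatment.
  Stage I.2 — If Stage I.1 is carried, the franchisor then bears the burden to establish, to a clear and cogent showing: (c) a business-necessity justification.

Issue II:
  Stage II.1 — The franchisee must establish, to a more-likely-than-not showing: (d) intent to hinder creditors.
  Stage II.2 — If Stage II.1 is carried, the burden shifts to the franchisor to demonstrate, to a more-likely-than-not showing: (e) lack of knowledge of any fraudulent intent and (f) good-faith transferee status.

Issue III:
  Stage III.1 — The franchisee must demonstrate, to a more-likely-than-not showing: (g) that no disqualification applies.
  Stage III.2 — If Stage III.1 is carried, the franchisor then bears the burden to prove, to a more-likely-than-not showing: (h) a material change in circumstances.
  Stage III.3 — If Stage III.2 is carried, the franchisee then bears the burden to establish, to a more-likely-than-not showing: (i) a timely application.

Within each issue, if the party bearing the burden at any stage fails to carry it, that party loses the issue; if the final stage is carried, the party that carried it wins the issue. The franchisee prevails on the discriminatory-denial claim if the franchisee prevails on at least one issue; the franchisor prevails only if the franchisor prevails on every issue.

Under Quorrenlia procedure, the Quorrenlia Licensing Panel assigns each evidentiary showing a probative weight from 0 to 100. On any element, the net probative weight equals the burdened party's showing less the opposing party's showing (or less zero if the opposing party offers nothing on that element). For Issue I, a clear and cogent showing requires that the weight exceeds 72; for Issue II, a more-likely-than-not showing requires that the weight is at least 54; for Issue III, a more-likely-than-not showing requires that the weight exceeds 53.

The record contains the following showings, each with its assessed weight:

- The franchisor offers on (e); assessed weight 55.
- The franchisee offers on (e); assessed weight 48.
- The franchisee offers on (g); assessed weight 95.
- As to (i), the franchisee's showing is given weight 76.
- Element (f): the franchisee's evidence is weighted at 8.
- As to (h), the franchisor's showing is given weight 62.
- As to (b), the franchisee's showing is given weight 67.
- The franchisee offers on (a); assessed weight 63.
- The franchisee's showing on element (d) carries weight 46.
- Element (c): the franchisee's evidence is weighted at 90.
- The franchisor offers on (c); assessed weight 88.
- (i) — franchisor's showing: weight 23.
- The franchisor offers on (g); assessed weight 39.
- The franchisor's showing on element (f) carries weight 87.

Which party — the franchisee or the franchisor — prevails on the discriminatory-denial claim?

franchisor

— Issue I —
Stage I.1 — burden on franchisee; standard: a clear and cogent showing (weight exceeds 72).
    (a): 63 ≤ 72 [not met]
    (b): 67 ≤ 72 [not met]
  Stage I.1 not carried; the franchisee fails its burden.
The analysis ends at Stage I.1; the franchisor prevails on this issue.
— Issue II —
Stage II.1 (franchisee, a more-likely-than-not showing, weight is at least 54): (d) 46 < 54 — fails.
  Stage II.1 not carried; the franchisee fails its burden.
The analysis ends at Stage II.1; the franchisor prevails on this issue.
— Issue III —
Stage III.1 (franchisee, a more-likely-than-not showing, weight exceeds 53): (g) net 95−39=56 > 53 — meets.
  Stage III.1 is satisfied; the onus moves to the franchisor.
Stage III.2 (franchisor, a more-likely-than-not showing, weight exceeds 53): (h) 62 > 53 — meets.
  Stage III.2 carried; the burden shifts to the franchisee.
Stage III.3 (franchisee, a more-likely-than-not showing, weight exceeds 53): (i) net 76−23=53 ≤ 53 — fails.
  Not every element is met, so the franchisee fails to carry Stage III.3.
The analysis ends at Stage III.3; the franchisor prevails on this issue.
Per-issue: Issue I → franchisor; Issue II → franchisor; Issue III → franchisor. The franchisee must prevail on at least one issue; overall, the franchisor prevails.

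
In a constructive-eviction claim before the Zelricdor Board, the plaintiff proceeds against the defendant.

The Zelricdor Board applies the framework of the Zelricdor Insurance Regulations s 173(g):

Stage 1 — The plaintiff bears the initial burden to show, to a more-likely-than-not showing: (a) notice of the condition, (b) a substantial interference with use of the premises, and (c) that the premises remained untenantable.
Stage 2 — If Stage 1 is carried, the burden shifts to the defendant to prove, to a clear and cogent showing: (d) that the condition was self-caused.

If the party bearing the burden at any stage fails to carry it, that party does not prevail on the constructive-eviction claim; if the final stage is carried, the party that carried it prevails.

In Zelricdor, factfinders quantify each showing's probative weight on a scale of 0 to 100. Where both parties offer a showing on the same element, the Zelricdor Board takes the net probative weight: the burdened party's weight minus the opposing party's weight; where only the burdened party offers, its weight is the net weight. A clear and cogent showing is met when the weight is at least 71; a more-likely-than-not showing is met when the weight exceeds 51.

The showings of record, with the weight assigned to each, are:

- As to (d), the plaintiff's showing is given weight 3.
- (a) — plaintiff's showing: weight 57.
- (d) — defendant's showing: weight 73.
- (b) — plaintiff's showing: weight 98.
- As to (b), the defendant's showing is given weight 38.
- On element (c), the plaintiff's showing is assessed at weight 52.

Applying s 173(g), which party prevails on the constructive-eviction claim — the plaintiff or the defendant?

Stage 1 — burden on plaintiff; standard: a more-likely-than-not showing (weight exceeds 51).
    (a): 57 > 51 [met]
    (b): 98 − 38 = 60 > 51 [met]
    (c): 52 > 51 [met]
  Stage 1 carried; the burden shifts to the defendant.
Stage 2 — burden on defendant; standard: a clear and cogent showing (weight is at least 71).
    (d): 73 − 3 = 70 < 71 [not met]
  Stage 2 not carried; the defendant fails its burden.
The plaintiff prevails.

plaintiff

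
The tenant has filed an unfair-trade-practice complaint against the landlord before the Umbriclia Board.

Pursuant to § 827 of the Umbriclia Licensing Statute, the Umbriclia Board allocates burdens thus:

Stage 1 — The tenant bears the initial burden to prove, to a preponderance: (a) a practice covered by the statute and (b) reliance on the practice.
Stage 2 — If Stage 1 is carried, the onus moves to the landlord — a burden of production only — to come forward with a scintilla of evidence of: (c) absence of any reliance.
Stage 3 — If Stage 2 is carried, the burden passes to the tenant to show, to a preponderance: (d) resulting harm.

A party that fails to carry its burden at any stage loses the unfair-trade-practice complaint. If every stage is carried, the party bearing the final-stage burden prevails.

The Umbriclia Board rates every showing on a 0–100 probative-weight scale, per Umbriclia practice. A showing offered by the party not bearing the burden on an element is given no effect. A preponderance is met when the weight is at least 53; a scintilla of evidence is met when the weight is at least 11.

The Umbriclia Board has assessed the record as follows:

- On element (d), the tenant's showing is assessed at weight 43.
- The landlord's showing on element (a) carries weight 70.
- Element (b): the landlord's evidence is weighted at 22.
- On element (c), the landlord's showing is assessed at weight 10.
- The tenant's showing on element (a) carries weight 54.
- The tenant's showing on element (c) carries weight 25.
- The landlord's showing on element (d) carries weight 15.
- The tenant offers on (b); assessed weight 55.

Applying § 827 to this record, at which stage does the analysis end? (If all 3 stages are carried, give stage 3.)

Stage 1 (tenant, a preponderance, weight is at least 53): (a) 54 (landlord's 70 disregarded) ≥ 53 — meets; (b) 55 (landlord's 22 disregarded) ≥ 53 — meets.
  Stage 1 carried; the burden shifts to the landlord.
Stage 2 (landlord, a scintilla of evidence, weight is at least 11): (c) 10 (tenant's 25 disregarded) < 11 — fails.
  Stage 2 not carried; the landlord fails its burden.
The tenant prevails.

stage 2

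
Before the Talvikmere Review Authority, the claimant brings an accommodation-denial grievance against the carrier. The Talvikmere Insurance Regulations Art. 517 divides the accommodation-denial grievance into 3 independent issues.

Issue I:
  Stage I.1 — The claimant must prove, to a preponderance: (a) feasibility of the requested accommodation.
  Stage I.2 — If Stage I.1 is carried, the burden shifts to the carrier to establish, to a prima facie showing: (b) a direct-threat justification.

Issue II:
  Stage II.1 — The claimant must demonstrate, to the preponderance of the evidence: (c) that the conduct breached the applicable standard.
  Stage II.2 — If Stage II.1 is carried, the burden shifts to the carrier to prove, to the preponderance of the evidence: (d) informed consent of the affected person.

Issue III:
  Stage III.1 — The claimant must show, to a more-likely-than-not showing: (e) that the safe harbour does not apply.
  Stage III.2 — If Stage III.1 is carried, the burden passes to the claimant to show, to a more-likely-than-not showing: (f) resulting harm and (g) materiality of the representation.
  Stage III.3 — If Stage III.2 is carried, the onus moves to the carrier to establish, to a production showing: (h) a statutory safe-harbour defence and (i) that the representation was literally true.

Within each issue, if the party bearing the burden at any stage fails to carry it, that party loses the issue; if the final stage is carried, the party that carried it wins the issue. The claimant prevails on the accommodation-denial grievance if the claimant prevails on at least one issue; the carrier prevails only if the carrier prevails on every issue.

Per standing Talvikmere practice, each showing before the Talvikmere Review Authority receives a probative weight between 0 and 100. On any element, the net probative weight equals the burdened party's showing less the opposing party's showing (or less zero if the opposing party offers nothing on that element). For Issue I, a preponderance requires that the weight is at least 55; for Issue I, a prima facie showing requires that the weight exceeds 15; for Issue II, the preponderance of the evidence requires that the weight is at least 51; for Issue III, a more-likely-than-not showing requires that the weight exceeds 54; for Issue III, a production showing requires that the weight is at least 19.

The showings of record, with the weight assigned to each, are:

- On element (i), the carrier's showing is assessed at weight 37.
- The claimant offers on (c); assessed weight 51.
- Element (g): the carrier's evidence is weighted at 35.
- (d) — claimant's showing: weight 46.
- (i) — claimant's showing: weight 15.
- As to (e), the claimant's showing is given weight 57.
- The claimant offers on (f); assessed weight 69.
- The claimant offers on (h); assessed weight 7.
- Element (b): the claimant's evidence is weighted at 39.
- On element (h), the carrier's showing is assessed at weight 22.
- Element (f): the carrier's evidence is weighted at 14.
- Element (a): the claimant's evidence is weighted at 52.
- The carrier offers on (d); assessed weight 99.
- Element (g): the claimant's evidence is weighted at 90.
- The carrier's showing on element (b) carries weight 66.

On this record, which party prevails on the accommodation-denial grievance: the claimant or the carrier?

claimant

— Issue I —
At Stage I.1 the claimant must meet a preponderance (weight is at least 55): on (a) the weight is 52, which does not reach 55, so (a) does not meet the standard.
  Stage I.1 not carried; the claimant fails its burden.
The carrier prevails on this issue.
— Issue II —
Stage II.1 — burden on claimant; standard: the preponderance of the evidence (weight is at least 51).
    (c): 51 ≥ 51 [met]
  Stage II.1 is satisfied; the onus moves to the carrier.
Stage II.2 — burden on carrier; standard: the preponderance of the evidence (weight is at least 51).
    (d): 99 − 46 = 53 ≥ 51 [met]
  The carrier carries the last stage.
With every stage satisfied, the carrier prevails on this issue.
— Issue III —
Stage III.1 (claimant, a more-likely-than-not showing, weight exceeds 54): (e) 57 > 54 — meets.
  All elements met. The claimant retains the burden for Stage III.2.
Stage III.2 (claimant, a more-likely-than-not showing, weight exceeds 54): (f) net 69−14=55 > 54 — meets; (g) net 90−35=55 > 54 — meets.
  The claimant carries Stage III.2; the carrier now bears the burden.
Stage III.3 (carrier, a production showing, weight is at least 19): (h) net 22−7=15 < 19 — fails; (i) net 37−15=22 ≥ 19 — meets.
  Not every element is met, so the carrier fails to carry Stage III.3.
The claimant prevails on this issue.
Per-issue: Issue I → carrier; Issue II → carrier; Issue III → claimant. The claimant must prevail on at least one issue; overall, the claimant prevails.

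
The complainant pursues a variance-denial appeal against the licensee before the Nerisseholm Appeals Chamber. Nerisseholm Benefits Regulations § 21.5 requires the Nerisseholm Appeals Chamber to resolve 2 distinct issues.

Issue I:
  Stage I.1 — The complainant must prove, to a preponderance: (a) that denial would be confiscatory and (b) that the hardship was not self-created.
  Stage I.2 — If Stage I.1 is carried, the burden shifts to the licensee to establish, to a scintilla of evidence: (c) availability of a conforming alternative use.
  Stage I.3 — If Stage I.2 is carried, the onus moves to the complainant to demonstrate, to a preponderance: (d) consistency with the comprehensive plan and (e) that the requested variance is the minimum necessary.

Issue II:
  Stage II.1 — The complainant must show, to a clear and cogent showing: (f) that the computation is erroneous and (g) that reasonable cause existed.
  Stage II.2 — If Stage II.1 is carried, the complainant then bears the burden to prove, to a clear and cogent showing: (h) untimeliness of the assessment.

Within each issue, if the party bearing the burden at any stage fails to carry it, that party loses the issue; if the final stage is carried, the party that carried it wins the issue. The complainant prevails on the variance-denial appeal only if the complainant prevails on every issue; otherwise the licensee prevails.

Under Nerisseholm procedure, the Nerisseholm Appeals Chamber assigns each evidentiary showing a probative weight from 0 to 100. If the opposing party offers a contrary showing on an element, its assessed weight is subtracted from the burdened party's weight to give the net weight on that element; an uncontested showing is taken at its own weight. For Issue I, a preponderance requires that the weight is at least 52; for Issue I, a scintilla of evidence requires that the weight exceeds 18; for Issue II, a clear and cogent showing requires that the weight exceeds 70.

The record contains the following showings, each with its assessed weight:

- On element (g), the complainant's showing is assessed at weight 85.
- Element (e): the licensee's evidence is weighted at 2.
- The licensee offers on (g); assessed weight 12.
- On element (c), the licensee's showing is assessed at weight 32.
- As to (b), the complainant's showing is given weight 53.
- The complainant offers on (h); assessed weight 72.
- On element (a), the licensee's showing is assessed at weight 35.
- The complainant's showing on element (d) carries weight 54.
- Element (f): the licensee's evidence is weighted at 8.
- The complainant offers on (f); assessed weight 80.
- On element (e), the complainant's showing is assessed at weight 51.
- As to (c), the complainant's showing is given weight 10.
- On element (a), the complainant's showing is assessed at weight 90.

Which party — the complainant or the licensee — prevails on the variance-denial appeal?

— Issue I —
Stage I.1 (complainant, a preponderance, weight is at least 52): (a) net 90−35=55 ≥ 52 — meets; (b) 53 ≥ 52 — meets.
  Stage I.1 is satisfied; the onus moves to the licensee.
Stage I.2 (licensee, a scintilla of evidence, weight exceeds 18): (c) net 32−10=22 > 18 — meets.
  Stage I.2 carried; the burden shifts to the complainant.
Stage I.3 (complainant, a preponderance, weight is at least 52): (d) 54 ≥ 52 — meets; (e) net 51−2=49 < 52 — fails.
  The complainant does not carry Stage I.3.
So the licensee prevails on this issue.
— Issue II —
At Stage II.1 the complainant must meet a clear and cogent showing (weight exceeds 70): on (f) the weight is 80 less the opposing 8 gives net 72, > 70, so (f) meets the standard; on (g) the weight is 85 less the opposing 12 gives net 73, > 70, so (g) meets the standard.
  Stage II.1 is satisfied; the complainant continues to bear the burden.
At Stage II.2 the complainant must meet a clear and cogent showing (weight exceeds 70): on (h) the weight is 72, which does exceed 70, so (h) meets the standard.
  The complainant carries the last stage.
With every stage satisfied, the complainant prevails on this issue.
Per-issue: Issue I → licensee; Issue II → complainant. The complainant must prevail on every issue; overall, the licensee prevails.

licensee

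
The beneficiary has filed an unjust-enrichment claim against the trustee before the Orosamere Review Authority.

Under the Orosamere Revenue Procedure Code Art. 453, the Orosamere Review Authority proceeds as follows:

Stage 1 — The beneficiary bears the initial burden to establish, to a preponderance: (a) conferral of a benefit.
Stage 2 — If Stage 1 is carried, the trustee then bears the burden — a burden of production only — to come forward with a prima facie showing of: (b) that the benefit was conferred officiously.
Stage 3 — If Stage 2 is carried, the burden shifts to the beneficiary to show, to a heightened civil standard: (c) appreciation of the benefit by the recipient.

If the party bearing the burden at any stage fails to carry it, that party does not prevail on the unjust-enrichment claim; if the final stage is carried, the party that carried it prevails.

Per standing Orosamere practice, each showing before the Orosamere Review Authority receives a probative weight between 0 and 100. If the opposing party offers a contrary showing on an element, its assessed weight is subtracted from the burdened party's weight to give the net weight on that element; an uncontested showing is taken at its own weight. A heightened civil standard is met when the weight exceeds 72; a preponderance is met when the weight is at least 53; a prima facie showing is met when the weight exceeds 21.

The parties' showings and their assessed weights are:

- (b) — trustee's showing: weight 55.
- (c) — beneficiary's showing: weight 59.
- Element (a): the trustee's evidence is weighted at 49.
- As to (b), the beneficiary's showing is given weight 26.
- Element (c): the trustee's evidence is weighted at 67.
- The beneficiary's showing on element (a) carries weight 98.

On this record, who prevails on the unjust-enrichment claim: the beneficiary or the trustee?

At Stage 1 the beneficiary must meet a preponderance (weight is at least 53): on (a) the weight is 98 less the opposing 49 gives net 49, < 53, so (a) does not meet the standard.
  The beneficiary does not carry Stage 1.
The analysis ends at Stage 1; the trustee prevails.

trustee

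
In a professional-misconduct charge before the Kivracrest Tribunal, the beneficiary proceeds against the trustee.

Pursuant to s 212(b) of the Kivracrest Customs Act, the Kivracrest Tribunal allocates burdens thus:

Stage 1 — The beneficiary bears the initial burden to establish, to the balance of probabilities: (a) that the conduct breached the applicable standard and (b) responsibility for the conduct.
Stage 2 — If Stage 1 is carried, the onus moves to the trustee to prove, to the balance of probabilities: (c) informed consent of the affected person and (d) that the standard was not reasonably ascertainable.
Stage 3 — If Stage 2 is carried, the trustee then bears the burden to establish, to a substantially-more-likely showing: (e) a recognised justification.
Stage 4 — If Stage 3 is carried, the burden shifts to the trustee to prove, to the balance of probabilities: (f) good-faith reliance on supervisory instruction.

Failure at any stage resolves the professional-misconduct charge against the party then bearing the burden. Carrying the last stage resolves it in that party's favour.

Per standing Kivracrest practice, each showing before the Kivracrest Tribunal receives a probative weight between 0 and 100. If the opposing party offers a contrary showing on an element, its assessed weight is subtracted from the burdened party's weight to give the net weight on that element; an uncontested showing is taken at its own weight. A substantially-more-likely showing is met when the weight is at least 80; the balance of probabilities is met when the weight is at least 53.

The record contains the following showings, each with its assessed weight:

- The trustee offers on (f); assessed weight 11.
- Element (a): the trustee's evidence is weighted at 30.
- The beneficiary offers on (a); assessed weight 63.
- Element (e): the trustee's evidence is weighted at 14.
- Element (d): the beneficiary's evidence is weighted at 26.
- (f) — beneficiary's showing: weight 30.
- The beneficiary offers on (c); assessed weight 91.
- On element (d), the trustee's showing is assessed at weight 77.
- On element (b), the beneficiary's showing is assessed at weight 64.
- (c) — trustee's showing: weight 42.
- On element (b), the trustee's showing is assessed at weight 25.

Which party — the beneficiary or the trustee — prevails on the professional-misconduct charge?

trustee

Stage 1 (beneficiary, the balance of probabilities, weight is at least 53): (a) net 63−30=33 < 53 — fails; (b) net 64−25=39 < 53 — fails.
  The beneficiary does not carry Stage 1.
The trustee prevails.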